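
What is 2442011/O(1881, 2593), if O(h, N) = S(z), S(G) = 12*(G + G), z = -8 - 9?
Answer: -2442011/408 ≈ -5985.3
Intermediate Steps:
z = -17
S(G) = 24*G (S(G) = 12*(2*G) = 24*G)
O(h, N) = -408 (O(h, N) = 24*(-17) = -408)
2442011/O(1881, 2593) = 2442011/(-408) = 2442011*(-1/408) = -2442011/408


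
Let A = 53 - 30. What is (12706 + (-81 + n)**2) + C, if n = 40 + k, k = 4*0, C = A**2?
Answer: 14916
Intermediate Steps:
A = 23
C = 529 (C = 23**2 = 529)
k = 0
n = 40 (n = 40 + 0 = 40)
(12706 + (-81 + n)**2) + C = (12706 + (-81 + 40)**2) + 529 = (12706 + (-41)**2) + 529 = (12706 + 1681) + 529 = 14387 + 529 = 14916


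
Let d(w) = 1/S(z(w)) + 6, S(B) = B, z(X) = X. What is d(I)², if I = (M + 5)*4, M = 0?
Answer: 14641/400 ≈ 36.602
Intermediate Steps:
I = 20 (I = (0 + 5)*4 = 5*4 = 20)
d(w) = 6 + 1/w (d(w) = 1/w + 6 = 6 + 1/w)
d(I)² = (6 + 1/20)² = (121/20)² = 14641/400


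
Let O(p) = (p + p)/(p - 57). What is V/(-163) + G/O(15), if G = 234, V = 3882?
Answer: -286404/815 ≈ -351.42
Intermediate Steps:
O(p) = 2*p/(-57 + p) (O(p) = (2*p)/(-57 + p) = 2*p/(-57 + p))
V/(-163) + G/O(15) = 3882/(-163) + 234/((2*15/(-57 + 15))) = 3882*(-1/163) + 234/((2*15/(-42))) = -3882/163 + 234/((2*15*(-1/42))) = -3882/163 + 234/(-5/7) = -3882/163 + 234*(-7/5) = -3882/163 - 1638/5 = -286404/815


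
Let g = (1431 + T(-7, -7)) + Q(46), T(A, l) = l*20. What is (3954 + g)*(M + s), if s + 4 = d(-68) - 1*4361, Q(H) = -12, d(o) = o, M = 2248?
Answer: -11434105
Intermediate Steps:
T(A, l) = 20*l
s = -4433 (s = -4 + (-68 - 1*4361) = -4 + (-68 - 4361) = -4 - 4429 = -4433)
g = 1279 (g = (1431 + 20*(-7)) - 12 = (1431 - 140) - 12 = 1291 - 12 = 1279)
(3954 + g)*(M + s) = (3954 + 1279)*(2248 - 4433) = 5233*(-2185) = -11434105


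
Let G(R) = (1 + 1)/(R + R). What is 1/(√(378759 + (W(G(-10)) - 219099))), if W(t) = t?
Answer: √15965990/1596599 ≈ 0.0025027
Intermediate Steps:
G(R) = 1/R (G(R) = 2/((2*R)) = 2*(1/(2*R)) = 1/R)
1/(√(378759 + (W(G(-10)) - 219099))) = 1/(√(378759 + (1/(-10) - 219099))) = 1/(√(378759 + (-⅒ - 219099))) = 1/(√(378759 - 2190991/10)) = 1/(√(1596599/10)) = 1/(√15965990/10) = √15965990/1596599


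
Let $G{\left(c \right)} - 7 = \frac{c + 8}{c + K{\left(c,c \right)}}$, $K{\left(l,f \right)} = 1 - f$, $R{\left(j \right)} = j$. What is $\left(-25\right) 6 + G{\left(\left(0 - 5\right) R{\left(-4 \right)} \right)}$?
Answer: $-115$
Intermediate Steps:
$G{\left(c \right)} = 15 + c$ ($G{\left(c \right)} = 7 + \frac{c + 8}{c - \left(-1 + c\right)} = 7 + \frac{8 + c}{1} = 7 + \left(8 + c\right) 1 = 7 + \left(8 + c\right) = 15 + c$)
$\left(-25\right) 6 + G{\left(\left(0 - 5\right) R{\left(-4 \right)} \right)} = \left(-25\right) 6 + \left(15 + \left(0 - 5\right) \left(-4\right)\right) = -150 + \left(15 - -20\right) = -150 + \left(15 + 20\right) = -150 + 35 = -115$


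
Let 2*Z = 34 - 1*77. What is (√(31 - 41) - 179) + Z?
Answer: -401/2 + I*√10 ≈ -200.5 + 3.1623*I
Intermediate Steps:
Z = -43/2 (Z = (34 - 1*77)/2 = (34 - 77)/2 = (½)*(-43) = -43/2 ≈ -21.500)
(√(31 - 41) - 179) + Z = (√(31 - 41) - 179) - 43/2 = (√(-10) - 179) - 43/2 = (I*√10 - 179) - 43/2 = (-179 + I*√10) - 43/2 = -401/2 + I*√10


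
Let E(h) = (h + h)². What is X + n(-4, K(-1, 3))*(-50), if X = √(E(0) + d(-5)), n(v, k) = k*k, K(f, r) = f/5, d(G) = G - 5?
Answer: -2 + I*√10 ≈ -2.0 + 3.1623*I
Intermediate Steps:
E(h) = 4*h² (E(h) = (2*h)² = 4*h²)
d(G) = -5 + G
K(f, r) = f/5 (K(f, r) = f*(⅕) = f/5)
n(v, k) = k²
X = I*√10 (X = √(4*0² + (-5 - 5)) = √(4*0 - 10) = √(0 - 10) = √(-10) = I*√10 ≈ 3.1623*I)
X + n(-4, K(-1, 3))*(-50) = I*√10 + ((⅕)*(-1))²*(-50) = I*√10 + (-⅕)²*(-50) = I*√10 + (1/25)*(-50) = I*√10 - 2 = -2 + I*√10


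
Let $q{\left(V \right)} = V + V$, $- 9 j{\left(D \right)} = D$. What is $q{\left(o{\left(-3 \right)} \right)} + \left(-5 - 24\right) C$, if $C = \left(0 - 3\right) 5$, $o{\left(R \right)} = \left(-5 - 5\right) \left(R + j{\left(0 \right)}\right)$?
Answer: $495$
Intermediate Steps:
$j{\left(D \right)} = - \frac{D}{9}$
$o{\left(R \right)} = - 10 R$ ($o{\left(R \right)} = \left(-5 - 5\right) \left(R - 0\right) = - 10 \left(R + 0\right) = - 10 R$)
$q{\left(V \right)} = 2 V$
$C = -15$ ($C = \left(0 - 3\right) 5 = \left(-3\right) 5 = -15$)
$q{\left(o{\left(-3 \right)} \right)} + \left(-5 - 24\right) C = 2 \left(\left(-10\right) \left(-3\right)\right) + \left(-5 - 24\right) \left(-15\right) = 2 \cdot 30 - -435 = 60 + 435 = 495$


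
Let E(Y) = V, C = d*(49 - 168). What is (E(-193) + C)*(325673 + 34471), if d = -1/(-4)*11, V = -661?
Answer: -355912308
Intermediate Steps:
d = 11/4 (d = -1*(-¼)*11 = (¼)*11 = 11/4 ≈ 2.7500)
C = -1309/4 (C = 11*(49 - 168)/4 = (11/4)*(-119) = -1309/4 ≈ -327.25)
E(Y) = -661
(E(-193) + C)*(325673 + 34471) = (-661 - 1309/4)*(325673 + 34471) = -3953/4*360144 = -355912308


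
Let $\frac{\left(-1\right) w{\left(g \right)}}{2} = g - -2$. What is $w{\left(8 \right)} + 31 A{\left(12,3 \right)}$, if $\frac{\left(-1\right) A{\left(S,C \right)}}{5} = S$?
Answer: $-1880$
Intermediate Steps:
$w{\left(g \right)} = -4 - 2 g$ ($w{\left(g \right)} = - 2 \left(g - -2\right) = - 2 \left(g + 2\right) = - 2 \left(2 + g\right) = -4 - 2 g$)
$A{\left(S,C \right)} = - 5 S$
$w{\left(8 \right)} + 31 A{\left(12,3 \right)} = \left(-4 - 16\right) + 31 \left(\left(-5\right) 12\right) = \left(-4 - 16\right) + 31 \left(-60\right) = -20 - 1860 = -1880$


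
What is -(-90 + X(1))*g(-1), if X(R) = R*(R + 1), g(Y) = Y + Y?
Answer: -176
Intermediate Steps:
g(Y) = 2*Y
X(R) = R*(1 + R)
-(-90 + X(1))*g(-1) = -(-90 + 1*(1 + 1))*2*(-1) = -(-90 + 1*2)*(-2) = -(-90 + 2)*(-2) = -(-88)*(-2) = -1*176 = -176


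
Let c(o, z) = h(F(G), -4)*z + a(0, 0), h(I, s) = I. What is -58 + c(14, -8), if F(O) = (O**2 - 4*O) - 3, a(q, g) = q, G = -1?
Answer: -74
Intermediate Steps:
F(O) = -3 + O**2 - 4*O
c(o, z) = 2*z (c(o, z) = (-3 + (-1)**2 - 4*(-1))*z + 0 = (-3 + 1 + 4)*z + 0 = 2*z + 0 = 2*z)
-58 + c(14, -8) = -58 + 2*(-8) = -58 - 16 = -74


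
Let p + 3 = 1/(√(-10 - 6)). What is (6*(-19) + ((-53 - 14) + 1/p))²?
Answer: 691321833/21025 - 210344*I/21025 ≈ 32881.0 - 10.004*I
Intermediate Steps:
p = -3 - I/4 (p = -3 + 1/(√(-10 - 6)) = -3 + 1/(√(-16)) = -3 + 1/(4*I) = -3 - I/4 ≈ -3.0 - 0.25*I)
(6*(-19) + ((-53 - 14) + 1/p))² = (6*(-19) + ((-53 - 14) + 1/(-3 - I/4)))² = (-114 + (-67 + 16*(-3 + I/4)/145))² = (-181 + 16*(-3 + I/4)/145)²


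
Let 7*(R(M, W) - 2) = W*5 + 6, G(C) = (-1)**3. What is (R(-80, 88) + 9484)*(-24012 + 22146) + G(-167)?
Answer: -124738375/7 ≈ -1.7820e+7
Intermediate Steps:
G(C) = -1
R(M, W) = 20/7 + 5*W/7 (R(M, W) = 2 + (W*5 + 6)/7 = 2 + (5*W + 6)/7 = 2 + (6 + 5*W)/7 = 2 + (6/7 + 5*W/7) = 20/7 + 5*W/7)
(R(-80, 88) + 9484)*(-24012 + 22146) + G(-167) = ((20/7 + (5/7)*88) + 9484)*(-24012 + 22146) - 1 = ((20/7 + 440/7) + 9484)*(-1866) - 1 = (460/7 + 9484)*(-1866) - 1 = (66848/7)*(-1866) - 1 = -124738368/7 - 1 = -124738375/7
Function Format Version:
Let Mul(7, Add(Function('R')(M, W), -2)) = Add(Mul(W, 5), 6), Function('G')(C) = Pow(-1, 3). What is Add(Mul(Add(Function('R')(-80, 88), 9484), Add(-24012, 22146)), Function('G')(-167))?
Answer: Rational(-124738375, 7) ≈ -1.7820e+7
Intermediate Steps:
Function('G')(C) = -1
Function('R')(M, W) = Add(Rational(20, 7), Mul(Rational(5, 7), W)) (Function('R')(M, W) = Add(2, Mul(Rational(1, 7), Add(Mul(W, 5), 6))) = Add(2, Mul(Rational(1, 7), Add(Mul(5, W), 6))) = Add(2, Mul(Rational(1, 7), Add(6, Mul(5, W)))) = Add(2, Add(Rational(6, 7), Mul(Rational(5, 7), W))) = Add(Rational(20, 7), Mul(Rational(5, 7), W)))
Add(Mul(Add(Function('R')(-80, 88), 9484), Add(-24012, 22146)), Function('G')(-167)) = Add(Mul(Add(Add(Rational(20, 7), Mul(Rational(5, 7), 88)), 9484), Add(-24012, 22146)), -1) = Add(Mul(Add(Add(Rational(20, 7), Rational(440, 7)), 9484), -1866), -1) = Add(Mul(Add(Rational(460, 7), 9484), -1866), -1) = Add(Mul(Rational(66848, 7), -1866), -1) = Add(Rational(-124738368, 7), -1) = Rational(-124738375, 7)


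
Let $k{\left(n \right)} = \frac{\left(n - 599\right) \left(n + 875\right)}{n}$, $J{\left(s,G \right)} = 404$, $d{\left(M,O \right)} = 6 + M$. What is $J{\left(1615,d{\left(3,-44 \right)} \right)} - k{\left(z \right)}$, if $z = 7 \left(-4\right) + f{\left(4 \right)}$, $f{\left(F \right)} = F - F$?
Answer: $- \frac{74251}{4} \approx -18563.0$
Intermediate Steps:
$f{\left(F \right)} = 0$
$z = -28$ ($z = 7 \left(-4\right) + 0 = -28 + 0 = -28$)
$k{\left(n \right)} = \frac{\left(-599 + n\right) \left(875 + n\right)}{n}$
$J{\left(1615,d{\left(3,-44 \right)} \right)} - k{\left(z \right)} = 404 - \left(276 - 28 - \frac{524125}{-28}\right) = 404 - \left(276 - 28 - - \frac{74875}{4}\right) = 404 - \left(276 - 28 + \frac{74875}{4}\right) = 404 - \frac{75867}{4} = - \frac{74251}{4}$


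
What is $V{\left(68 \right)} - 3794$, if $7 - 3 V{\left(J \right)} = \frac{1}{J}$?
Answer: $- \frac{773501}{204} \approx -3791.7$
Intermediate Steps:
$V{\left(J \right)} = \frac{7}{3} - \frac{1}{3 J}$
$V{\left(68 \right)} - 3794 = \frac{-1 + 7 \cdot 68}{3 \cdot 68} - 3794 = \frac{1}{3} \cdot \frac{1}{68} \left(-1 + 476\right) - 3794 = \frac{1}{3} \cdot \frac{1}{68} \cdot 475 - 3794 = \frac{475}{204} - 3794 = - \frac{773501}{204}$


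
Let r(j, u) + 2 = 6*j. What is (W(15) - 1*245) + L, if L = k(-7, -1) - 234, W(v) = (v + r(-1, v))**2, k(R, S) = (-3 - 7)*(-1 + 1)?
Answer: -430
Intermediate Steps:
k(R, S) = 0 (k(R, S) = -10*0 = 0)
r(j, u) = -2 + 6*j
W(v) = (-8 + v)**2 (W(v) = (v + (-2 + 6*(-1)))**2 = (v + (-2 - 6))**2 = (v - 8)**2 = (-8 + v)**2)
L = -234 (L = 0 - 234 = -234)
(W(15) - 1*245) + L = ((-8 + 15)**2 - 1*245) - 234 = (7**2 - 245) - 234 = (49 - 245) - 234 = -196 - 234 = -430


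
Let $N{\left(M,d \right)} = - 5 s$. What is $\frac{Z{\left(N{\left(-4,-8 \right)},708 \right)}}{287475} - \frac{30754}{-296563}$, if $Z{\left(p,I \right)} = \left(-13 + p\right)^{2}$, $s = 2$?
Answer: $\frac{8997887977}{85254448425} \approx 0.10554$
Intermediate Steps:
$N{\left(M,d \right)} = -10$ ($N{\left(M,d \right)} = \left(-5\right) 2 = -10$)
$\frac{Z{\left(N{\left(-4,-8 \right)},708 \right)}}{287475} - \frac{30754}{-296563} = \frac{\left(-13 - 10\right)^{2}}{287475} - \frac{30754}{-296563} = \left(-23\right)^{2} \cdot \frac{1}{287475} - - \frac{30754}{296563} = 529 \cdot \frac{1}{287475} + \frac{30754}{296563} = \frac{529}{287475} + \frac{30754}{296563} = \frac{8997887977}{85254448425}$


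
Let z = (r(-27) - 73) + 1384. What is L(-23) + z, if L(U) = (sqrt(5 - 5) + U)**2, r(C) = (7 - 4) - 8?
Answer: 1835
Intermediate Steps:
r(C) = -5 (r(C) = 3 - 8 = -5)
L(U) = U**2 (L(U) = (sqrt(0) + U)**2 = (0 + U)**2 = U**2)
z = 1306 (z = (-5 - 73) + 1384 = -78 + 1384 = 1306)
L(-23) + z = (-23)**2 + 1306 = 529 + 1306 = 1835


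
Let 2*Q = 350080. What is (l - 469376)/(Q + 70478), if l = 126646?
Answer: -171365/122759 ≈ -1.3959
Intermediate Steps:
Q = 175040 (Q = (½)*350080 = 175040)
(l - 469376)/(Q + 70478) = (126646 - 469376)/(175040 + 70478) = -342730/245518 = -342730*1/245518 = -171365/122759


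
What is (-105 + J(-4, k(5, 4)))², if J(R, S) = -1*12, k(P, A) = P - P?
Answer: 13689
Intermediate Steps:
k(P, A) = 0
J(R, S) = -12
(-105 + J(-4, k(5, 4)))² = (-105 - 12)² = (-117)² = 13689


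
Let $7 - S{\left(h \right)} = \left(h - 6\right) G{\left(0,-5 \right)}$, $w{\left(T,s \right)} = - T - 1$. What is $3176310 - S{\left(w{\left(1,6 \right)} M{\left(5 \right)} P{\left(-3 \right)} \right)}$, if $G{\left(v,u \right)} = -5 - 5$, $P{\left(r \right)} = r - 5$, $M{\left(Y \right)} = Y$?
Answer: $3175563$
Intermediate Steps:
$w{\left(T,s \right)} = -1 - T$
$P{\left(r \right)} = -5 + r$
$G{\left(v,u \right)} = -10$
$S{\left(h \right)} = -53 + 10 h$ ($S{\left(h \right)} = 7 - \left(h - 6\right) \left(-10\right) = 7 - \left(-6 + h\right) \left(-10\right) = 7 - \left(60 - 10 h\right) = 7 + \left(-60 + 10 h\right) = -53 + 10 h$)
$3176310 - S{\left(w{\left(1,6 \right)} M{\left(5 \right)} P{\left(-3 \right)} \right)} = 3176310 - \left(-53 + 10 \left(-1 - 1\right) 5 \left(-5 - 3\right)\right) = 3176310 - \left(-53 + 10 \left(-1 - 1\right) 5 \left(-8\right)\right) = 3176310 - \left(-53 + 10 \left(-2\right) 5 \left(-8\right)\right) = 3176310 - \left(-53 + 10 \left(\left(-10\right) \left(-8\right)\right)\right) = 3176310 - \left(-53 + 10 \cdot 80\right) = 3176310 - \left(-53 + 800\right) = 3176310 - 747 = 3175563$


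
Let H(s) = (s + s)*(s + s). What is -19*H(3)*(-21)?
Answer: 14364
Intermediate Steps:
H(s) = 4*s² (H(s) = (2*s)*(2*s) = 4*s²)
-19*H(3)*(-21) = -76*3²*(-21) = -76*9*(-21) = -19*36*(-21) = -684*(-21) = 14364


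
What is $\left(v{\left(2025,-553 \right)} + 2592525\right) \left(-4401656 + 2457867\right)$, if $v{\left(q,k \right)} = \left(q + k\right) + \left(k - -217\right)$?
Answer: $-5041529721529$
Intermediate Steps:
$v{\left(q,k \right)} = 217 + q + 2 k$ ($v{\left(q,k \right)} = \left(k + q\right) + \left(k + 217\right) = \left(k + q\right) + \left(217 + k\right) = 217 + q + 2 k$)
$\left(v{\left(2025,-553 \right)} + 2592525\right) \left(-4401656 + 2457867\right) = \left(\left(217 + 2025 + 2 \left(-553\right)\right) + 2592525\right) \left(-4401656 + 2457867\right) = \left(\left(217 + 2025 - 1106\right) + 2592525\right) \left(-1943789\right) = \left(1136 + 2592525\right) \left(-1943789\right) = 2593661 \left(-1943789\right) = -5041529721529$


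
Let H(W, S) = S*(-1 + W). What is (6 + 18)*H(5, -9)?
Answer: -864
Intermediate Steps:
(6 + 18)*H(5, -9) = (6 + 18)*(-9*(-1 + 5)) = 24*(-9*4) = 24*(-36) = -864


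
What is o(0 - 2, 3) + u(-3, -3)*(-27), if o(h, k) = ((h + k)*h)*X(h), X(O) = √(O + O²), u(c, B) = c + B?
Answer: 162 - 2*√2 ≈ 159.17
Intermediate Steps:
u(c, B) = B + c
o(h, k) = h*√(h*(1 + h))*(h + k) (o(h, k) = ((h + k)*h)*√(h*(1 + h)) = (h*(h + k))*√(h*(1 + h)) = h*√(h*(1 + h))*(h + k))
o(0 - 2, 3) + u(-3, -3)*(-27) = (0 - 2)*√((0 - 2)*(1 + (0 - 2)))*((0 - 2) + 3) + (-3 - 3)*(-27) = -2*√(-2*(1 - 2))*(-2 + 3) - 6*(-27) = -2*√(-2*(-1))*1 + 162 = -2*√2*1 + 162 = -2*√2 + 162 = 162 - 2*√2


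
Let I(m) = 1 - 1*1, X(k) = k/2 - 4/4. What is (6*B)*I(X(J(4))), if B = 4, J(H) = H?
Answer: 0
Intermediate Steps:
X(k) = -1 + k/2 (X(k) = k*(1/2) - 4*1/4 = k/2 - 1 = -1 + k/2)
I(m) = 0 (I(m) = 1 - 1 = 0)
(6*B)*I(X(J(4))) = (6*4)*0 = 24*0 = 0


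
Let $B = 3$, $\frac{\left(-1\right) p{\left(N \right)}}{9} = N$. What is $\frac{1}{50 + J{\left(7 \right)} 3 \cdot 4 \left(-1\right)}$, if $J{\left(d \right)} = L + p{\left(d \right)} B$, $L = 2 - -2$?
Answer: $\frac{1}{2270} \approx 0.00044053$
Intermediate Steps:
$p{\left(N \right)} = - 9 N$
$L = 4$ ($L = 2 + 2 = 4$)
$J{\left(d \right)} = 4 - 27 d$ ($J{\left(d \right)} = 4 + - 9 d 3 = 4 - 27 d$)
$\frac{1}{50 + J{\left(7 \right)} 3 \cdot 4 \left(-1\right)} = \frac{1}{50 + \left(4 - 189\right) 3 \cdot 4 \left(-1\right)} = \frac{1}{50 + \left(4 - 189\right) 12 \left(-1\right)} = \frac{1}{50 - -2220} = \frac{1}{50 + 2220} = \frac{1}{2270}$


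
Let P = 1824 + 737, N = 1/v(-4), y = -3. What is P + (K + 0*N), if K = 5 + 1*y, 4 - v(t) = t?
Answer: 2563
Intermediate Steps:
v(t) = 4 - t
N = ⅛ (N = 1/(4 - 1*(-4)) = 1/(4 + 4) = 1/8 = ⅛ ≈ 0.12500)
K = 2 (K = 5 + 1*(-3) = 5 - 3 = 2)
P = 2561
P + (K + 0*N) = 2561 + (2 + 0*(⅛)) = 2561 + (2 + 0) = 2561 + 2 = 2563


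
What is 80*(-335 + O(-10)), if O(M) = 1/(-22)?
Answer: -294840/11 ≈ -26804.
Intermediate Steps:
O(M) = -1/22
80*(-335 + O(-10)) = 80*(-335 - 1/22) = 80*(-7371/22) = -294840/11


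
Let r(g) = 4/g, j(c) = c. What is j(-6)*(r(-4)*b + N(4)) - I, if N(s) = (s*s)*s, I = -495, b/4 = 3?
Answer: 183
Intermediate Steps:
b = 12 (b = 4*3 = 12)
N(s) = s³ (N(s) = s²*s = s³)
j(-6)*(r(-4)*b + N(4)) - I = -6*((4/(-4))*12 + 4³) - 1*(-495) = -6*((4*(-¼))*12 + 64) + 495 = -6*(-1*12 + 64) + 495 = -6*(-12 + 64) + 495 = -6*52 + 495 = -312 + 495 = 183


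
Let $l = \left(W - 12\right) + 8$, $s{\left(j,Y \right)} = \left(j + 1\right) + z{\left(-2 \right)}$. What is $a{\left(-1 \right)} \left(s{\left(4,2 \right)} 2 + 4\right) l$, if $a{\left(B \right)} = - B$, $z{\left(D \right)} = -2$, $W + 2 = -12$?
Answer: $-180$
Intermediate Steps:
$W = -14$ ($W = -2 - 12 = -14$)
$s{\left(j,Y \right)} = -1 + j$ ($s{\left(j,Y \right)} = \left(j + 1\right) - 2 = \left(1 + j\right) - 2 = -1 + j$)
$l = -18$ ($l = \left(-14 - 12\right) + 8 = -26 + 8 = -18$)
$a{\left(-1 \right)} \left(s{\left(4,2 \right)} 2 + 4\right) l = \left(-1\right) \left(-1\right) \left(\left(-1 + 4\right) 2 + 4\right) \left(-18\right) = 1 \left(3 \cdot 2 + 4\right) \left(-18\right) = 1 \left(6 + 4\right) \left(-18\right) = 1 \cdot 10 \left(-18\right) = 10 \left(-18\right) = -180$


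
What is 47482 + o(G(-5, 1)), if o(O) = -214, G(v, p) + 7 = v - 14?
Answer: 47268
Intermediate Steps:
G(v, p) = -21 + v (G(v, p) = -7 + (v - 14) = -7 + (-14 + v) = -21 + v)
47482 + o(G(-5, 1)) = 47482 - 214 = 47268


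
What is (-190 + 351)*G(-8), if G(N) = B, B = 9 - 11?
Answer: -322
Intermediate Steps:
B = -2
G(N) = -2
(-190 + 351)*G(-8) = (-190 + 351)*(-2) = 161*(-2) = -322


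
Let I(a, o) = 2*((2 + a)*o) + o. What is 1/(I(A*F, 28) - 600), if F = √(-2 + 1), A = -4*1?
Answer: -115/65444 + 14*I/16361 ≈ -0.0017572 + 0.00085569*I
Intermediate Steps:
A = -4
F = I (F = √(-1) = I ≈ 1.0*I)
I(a, o) = o + 2*o*(2 + a) (I(a, o) = 2*(o*(2 + a)) + o = 2*o*(2 + a) + o = o + 2*o*(2 + a))
1/(I(A*F, 28) - 600) = 1/(28*(5 + 2*(-4*I)) - 600) = 1/(28*(5 - 8*I) - 600) = 1/((140 - 224*I) - 600) = 1/(-460 - 224*I) = (-460 + 224*I)/261776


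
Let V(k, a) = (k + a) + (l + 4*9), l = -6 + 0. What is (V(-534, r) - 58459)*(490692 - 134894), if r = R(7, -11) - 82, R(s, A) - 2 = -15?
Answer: -21012718284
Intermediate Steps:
R(s, A) = -13 (R(s, A) = 2 - 15 = -13)
l = -6
r = -95 (r = -13 - 82 = -95)
V(k, a) = 30 + a + k (V(k, a) = (k + a) + (-6 + 4*9) = (a + k) + (-6 + 36) = (a + k) + 30 = 30 + a + k)
(V(-534, r) - 58459)*(490692 - 134894) = ((30 - 95 - 534) - 58459)*(490692 - 134894) = (-599 - 58459)*355798 = -59058*355798 = -21012718284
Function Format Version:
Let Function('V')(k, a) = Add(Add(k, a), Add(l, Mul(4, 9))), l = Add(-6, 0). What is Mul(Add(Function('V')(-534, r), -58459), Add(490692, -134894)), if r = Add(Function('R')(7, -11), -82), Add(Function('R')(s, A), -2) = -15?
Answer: -21012718284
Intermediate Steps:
Function('R')(s, A) = -13 (Function('R')(s, A) = Add(2, -15) = -13)
l = -6
r = -95 (r = Add(-13, -82) = -95)
Function('V')(k, a) = Add(30, a, k) (Function('V')(k, a) = Add(Add(k, a), Add(-6, Mul(4, 9))) = Add(Add(a, k), Add(-6, 36)) = Add(Add(a, k), 30) = Add(30, a, k))
Mul(Add(Function('V')(-534, r), -58459), Add(490692, -134894)) = Mul(Add(Add(30, -95, -534), -58459), Add(490692, -134894)) = Mul(Add(-599, -58459), 355798) = Mul(-59058, 355798) = -21012718284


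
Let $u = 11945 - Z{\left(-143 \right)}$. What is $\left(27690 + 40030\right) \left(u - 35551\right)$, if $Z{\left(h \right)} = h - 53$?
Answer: $-1585325200$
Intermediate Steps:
$Z{\left(h \right)} = -53 + h$ ($Z{\left(h \right)} = h - 53 = -53 + h$)
$u = 12141$ ($u = 11945 - \left(-53 - 143\right) = 11945 - -196 = 11945 + 196 = 12141$)
$\left(27690 + 40030\right) \left(u - 35551\right) = \left(27690 + 40030\right) \left(12141 - 35551\right) = 67720 \left(-23410\right) = -1585325200$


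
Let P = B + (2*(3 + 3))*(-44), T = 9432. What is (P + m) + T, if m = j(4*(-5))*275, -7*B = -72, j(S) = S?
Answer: 23900/7 ≈ 3414.3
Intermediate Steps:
B = 72/7 (B = -⅐*(-72) = 72/7 ≈ 10.286)
m = -5500 (m = (4*(-5))*275 = -20*275 = -5500)
P = -3624/7 (P = 72/7 + (2*(3 + 3))*(-44) = 72/7 + (2*6)*(-44) = 72/7 + 12*(-44) = 72/7 - 528 = -3624/7 ≈ -517.71)
(P + m) + T = (-3624/7 - 5500) + 9432 = -42124/7 + 9432 = 23900/7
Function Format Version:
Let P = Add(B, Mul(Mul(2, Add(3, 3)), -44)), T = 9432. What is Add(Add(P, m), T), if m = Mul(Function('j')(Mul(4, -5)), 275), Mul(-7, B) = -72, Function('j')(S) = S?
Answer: Rational(23900, 7) ≈ 3414.3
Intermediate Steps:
B = Rational(72, 7) (B = Mul(Rational(-1, 7), -72) = Rational(72, 7) ≈ 10.286)
m = -5500 (m = Mul(Mul(4, -5), 275) = Mul(-20, 275) = -5500)
P = Rational(-3624, 7) (P = Add(Rational(72, 7), Mul(Mul(2, Add(3, 3)), -44)) = Add(Rational(72, 7), Mul(Mul(2, 6), -44)) = Add(Rational(72, 7), Mul(12, -44)) = Add(Rational(72, 7), -528) = Rational(-3624, 7) ≈ -517.71)
Add(Add(P, m), T) = Add(Add(Rational(-3624, 7), -5500), 9432) = Add(Rational(-42124, 7), 9432) = Rational(23900, 7)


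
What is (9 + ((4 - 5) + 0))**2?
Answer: 64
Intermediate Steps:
(9 + ((4 - 5) + 0))**2 = (9 + (-1 + 0))**2 = (9 - 1)**2 = 8**2 = 64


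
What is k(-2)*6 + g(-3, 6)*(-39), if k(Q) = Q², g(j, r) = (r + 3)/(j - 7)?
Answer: 591/10 ≈ 59.100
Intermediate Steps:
g(j, r) = (3 + r)/(-7 + j)
k(-2)*6 + g(-3, 6)*(-39) = (-2)²*6 + ((3 + 6)/(-7 - 3))*(-39) = 4*6 + (9/(-10))*(-39) = 24 - ⅒*9*(-39) = 24 - 9/10*(-39) = 24 + 351/10 = 591/10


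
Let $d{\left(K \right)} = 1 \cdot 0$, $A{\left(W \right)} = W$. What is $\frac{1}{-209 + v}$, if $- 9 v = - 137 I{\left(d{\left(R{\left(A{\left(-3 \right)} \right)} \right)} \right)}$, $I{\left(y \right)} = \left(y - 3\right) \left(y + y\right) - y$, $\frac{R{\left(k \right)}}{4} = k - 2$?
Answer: $- \frac{1}{209} \approx -0.0047847$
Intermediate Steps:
$R{\left(k \right)} = -8 + 4 k$ ($R{\left(k \right)} = 4 \left(k - 2\right) = 4 \left(-2 + k\right) = -8 + 4 k$)
$d{\left(K \right)} = 0$
$I{\left(y \right)} = - y + 2 y \left(-3 + y\right)$ ($I{\left(y \right)} = \left(-3 + y\right) 2 y - y = 2 y \left(-3 + y\right) - y = - y + 2 y \left(-3 + y\right)$)
$v = 0$ ($v = - \frac{\left(-137\right) 0 \left(-7 + 2 \cdot 0\right)}{9} = - \frac{\left(-137\right) 0 \left(-7 + 0\right)}{9} = - \frac{\left(-137\right) 0 \left(-7\right)}{9} = - \frac{\left(-137\right) 0}{9} = \left(- \frac{1}{9}\right) 0 = 0$)
$\frac{1}{-209 + v} = \frac{1}{-209 + 0} = \frac{1}{-209} = - \frac{1}{209}$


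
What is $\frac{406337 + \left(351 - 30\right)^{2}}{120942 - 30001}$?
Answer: $\frac{509378}{90941} \approx 5.6012$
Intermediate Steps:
$\frac{406337 + \left(351 - 30\right)^{2}}{120942 - 30001} = \frac{406337 + 321^{2}}{90941} = \left(406337 + 103041\right) \frac{1}{90941} = 509378 \cdot \frac{1}{90941} = \frac{509378}{90941}$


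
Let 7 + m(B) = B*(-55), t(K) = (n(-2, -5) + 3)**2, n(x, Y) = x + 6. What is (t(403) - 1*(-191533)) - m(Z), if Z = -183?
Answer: 181524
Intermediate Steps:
n(x, Y) = 6 + x
t(K) = 49 (t(K) = ((6 - 2) + 3)**2 = (4 + 3)**2 = 7**2 = 49)
m(B) = -7 - 55*B (m(B) = -7 + B*(-55) = -7 - 55*B)
(t(403) - 1*(-191533)) - m(Z) = (49 - 1*(-191533)) - (-7 - 55*(-183)) = (49 + 191533) - (-7 + 10065) = 191582 - 1*10058 = 191582 - 10058 = 181524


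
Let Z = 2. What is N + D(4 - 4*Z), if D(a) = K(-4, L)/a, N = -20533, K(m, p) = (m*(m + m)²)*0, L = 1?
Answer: -20533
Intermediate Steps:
K(m, p) = 0 (K(m, p) = (m*(2*m)²)*0 = (m*(4*m²))*0 = (4*m³)*0 = 0)
D(a) = 0 (D(a) = 0/a = 0)
N + D(4 - 4*Z) = -20533 + 0 = -20533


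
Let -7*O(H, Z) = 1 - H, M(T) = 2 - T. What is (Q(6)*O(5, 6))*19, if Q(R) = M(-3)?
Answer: 380/7 ≈ 54.286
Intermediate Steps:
Q(R) = 5 (Q(R) = 2 - 1*(-3) = 2 + 3 = 5)
O(H, Z) = -⅐ + H/7 (O(H, Z) = -(1 - H)/7 = -⅐ + H/7)
(Q(6)*O(5, 6))*19 = (5*(-⅐ + (⅐)*5))*19 = (5*(-⅐ + 5/7))*19 = (5*(4/7))*19 = (20/7)*19 = 380/7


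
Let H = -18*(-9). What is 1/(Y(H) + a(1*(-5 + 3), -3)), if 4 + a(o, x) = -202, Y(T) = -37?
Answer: -1/243 ≈ -0.0041152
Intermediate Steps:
H = 162
a(o, x) = -206 (a(o, x) = -4 - 202 = -206)
1/(Y(H) + a(1*(-5 + 3), -3)) = 1/(-37 - 206) = 1/(-243) = -1/243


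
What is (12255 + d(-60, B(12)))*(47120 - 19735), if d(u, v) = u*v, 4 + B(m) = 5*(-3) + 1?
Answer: 365178975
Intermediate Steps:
B(m) = -18 (B(m) = -4 + (5*(-3) + 1) = -4 + (-15 + 1) = -4 - 14 = -18)
(12255 + d(-60, B(12)))*(47120 - 19735) = (12255 - 60*(-18))*(47120 - 19735) = (12255 + 1080)*27385 = 13335*27385 = 365178975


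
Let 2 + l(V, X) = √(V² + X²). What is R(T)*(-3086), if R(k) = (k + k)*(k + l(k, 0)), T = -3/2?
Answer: -18516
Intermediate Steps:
T = -3/2 (T = -3*½ = -3/2 ≈ -1.5000)
l(V, X) = -2 + √(V² + X²)
R(k) = 2*k*(-2 + k + √(k²)) (R(k) = (k + k)*(k + (-2 + √(k² + 0²))) = (2*k)*(k + (-2 + √(k² + 0))) = (2*k)*(k + (-2 + √(k²))) = (2*k)*(-2 + k + √(k²)) = 2*k*(-2 + k + √(k²)))
R(T)*(-3086) = (2*(-3/2)*(-2 - 3/2 + √((-3/2)²)))*(-3086) = (2*(-3/2)*(-2 - 3/2 + √(9/4)))*(-3086) = (2*(-3/2)*(-2 - 3/2 + 3/2))*(-3086) = (2*(-3/2)*(-2))*(-3086) = 6*(-3086) = -18516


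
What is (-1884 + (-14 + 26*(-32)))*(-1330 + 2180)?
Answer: -2320500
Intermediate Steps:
(-1884 + (-14 + 26*(-32)))*(-1330 + 2180) = (-1884 + (-14 - 832))*850 = (-1884 - 846)*850 = -2730*850 = -2320500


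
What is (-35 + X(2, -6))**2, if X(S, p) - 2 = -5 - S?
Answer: 1600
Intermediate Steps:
X(S, p) = -3 - S (X(S, p) = 2 + (-5 - S) = -3 - S)
(-35 + X(2, -6))**2 = (-35 + (-3 - 1*2))**2 = (-35 + (-3 - 2))**2 = (-35 - 5)**2 = (-40)**2 = 1600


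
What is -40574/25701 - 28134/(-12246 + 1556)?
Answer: 144667937/137371845 ≈ 1.0531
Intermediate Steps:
-40574/25701 - 28134/(-12246 + 1556) = -40574*1/25701 - 28134/(-10690) = -40574/25701 - 28134*(-1/10690) = -40574/25701 + 14067/5345 = 144667937/137371845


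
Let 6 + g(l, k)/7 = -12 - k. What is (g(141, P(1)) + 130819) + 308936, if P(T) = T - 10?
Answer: 439692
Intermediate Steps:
P(T) = -10 + T
g(l, k) = -126 - 7*k (g(l, k) = -42 + 7*(-12 - k) = -42 + (-84 - 7*k) = -126 - 7*k)
(g(141, P(1)) + 130819) + 308936 = ((-126 - 7*(-10 + 1)) + 130819) + 308936 = ((-126 - 7*(-9)) + 130819) + 308936 = ((-126 + 63) + 130819) + 308936 = (-63 + 130819) + 308936 = 130756 + 308936 = 439692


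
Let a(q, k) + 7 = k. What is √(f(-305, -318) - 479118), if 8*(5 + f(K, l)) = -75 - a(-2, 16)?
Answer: I*√1916534/2 ≈ 692.19*I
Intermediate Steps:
a(q, k) = -7 + k
f(K, l) = -31/2 (f(K, l) = -5 + (-75 - (-7 + 16))/8 = -5 + (-75 - 1*9)/8 = -5 + (-75 - 9)/8 = -5 + (⅛)*(-84) = -5 - 21/2 = -31/2)
√(f(-305, -318) - 479118) = √(-31/2 - 479118) = √(-958267/2) = I*√1916534/2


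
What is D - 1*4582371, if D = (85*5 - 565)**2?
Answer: -4562771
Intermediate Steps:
D = 19600 (D = (425 - 565)**2 = (-140)**2 = 19600)
D - 1*4582371 = 19600 - 1*4582371 = 19600 - 4582371 = -4562771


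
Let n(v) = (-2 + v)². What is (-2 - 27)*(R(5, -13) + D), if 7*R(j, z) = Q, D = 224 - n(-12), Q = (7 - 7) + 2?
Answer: -5742/7 ≈ -820.29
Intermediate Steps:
Q = 2 (Q = 0 + 2 = 2)
D = 28 (D = 224 - (-2 - 12)² = 224 - 1*(-14)² = 224 - 1*196 = 224 - 196 = 28)
R(j, z) = 2/7 (R(j, z) = (⅐)*2 = 2/7)
(-2 - 27)*(R(5, -13) + D) = (-2 - 27)*(2/7 + 28) = -29*198/7 = -5742/7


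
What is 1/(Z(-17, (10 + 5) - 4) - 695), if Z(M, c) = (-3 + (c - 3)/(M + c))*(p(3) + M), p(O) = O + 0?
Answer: -3/1903 ≈ -0.0015765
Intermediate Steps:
p(O) = O
Z(M, c) = (-3 + (-3 + c)/(M + c))*(3 + M) (Z(M, c) = (-3 + (c - 3)/(M + c))*(3 + M) = (-3 + (-3 + c)/(M + c))*(3 + M))
1/(Z(-17, (10 + 5) - 4) - 695) = 1/((-9 - 12*(-17) - 6*((10 + 5) - 4) - 3*(-17)² - 2*(-17)*((10 + 5) - 4))/(-17 + ((10 + 5) - 4)) - 695) = 1/((-9 + 204 - 6*(15 - 4) - 3*289 - 2*(-17)*(15 - 4))/(-17 + (15 - 4)) - 695) = 1/((-9 + 204 - 6*11 - 867 - 2*(-17)*11)/(-17 + 11) - 695) = 1/((-9 + 204 - 66 - 867 + 374)/(-6) - 695) = 1/(-⅙*(-364) - 695) = 1/(182/3 - 695) = 1/(-1903/3) = -3/1903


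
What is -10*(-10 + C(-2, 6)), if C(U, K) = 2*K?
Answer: -20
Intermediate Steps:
-10*(-10 + C(-2, 6)) = -10*(-10 + 2*6) = -10*(-10 + 12) = -10*2 = -20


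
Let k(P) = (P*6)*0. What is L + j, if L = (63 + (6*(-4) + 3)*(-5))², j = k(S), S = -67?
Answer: 28224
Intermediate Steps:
k(P) = 0 (k(P) = (6*P)*0 = 0)
j = 0
L = 28224 (L = (63 + (-24 + 3)*(-5))² = (63 - 21*(-5))² = (63 + 105)² = 168² = 28224)
L + j = 28224 + 0 = 28224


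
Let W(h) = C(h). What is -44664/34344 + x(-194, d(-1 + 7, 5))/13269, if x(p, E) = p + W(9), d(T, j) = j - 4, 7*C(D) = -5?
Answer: -58268572/44305191 ≈ -1.3152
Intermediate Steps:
C(D) = -5/7 (C(D) = (⅐)*(-5) = -5/7)
d(T, j) = -4 + j
W(h) = -5/7
x(p, E) = -5/7 + p (x(p, E) = p - 5/7 = -5/7 + p)
-44664/34344 + x(-194, d(-1 + 7, 5))/13269 = -44664/34344 + (-5/7 - 194)/13269 = -44664*1/34344 - 1363/7*1/13269 = -1861/1431 - 1363/92883 = -58268572/44305191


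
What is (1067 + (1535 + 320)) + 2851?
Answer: 5773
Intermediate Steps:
(1067 + (1535 + 320)) + 2851 = (1067 + 1855) + 2851 = 2922 + 2851 = 5773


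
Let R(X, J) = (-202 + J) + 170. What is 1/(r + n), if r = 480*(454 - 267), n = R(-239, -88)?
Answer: 1/89640 ≈ 1.1156e-5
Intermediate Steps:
R(X, J) = -32 + J
n = -120 (n = -32 - 88 = -120)
r = 89760 (r = 480*187 = 89760)
1/(r + n) = 1/(89760 - 120) = 1/89640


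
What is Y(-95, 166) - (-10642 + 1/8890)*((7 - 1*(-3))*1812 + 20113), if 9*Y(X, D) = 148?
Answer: 32554116607483/80010 ≈ 4.0688e+8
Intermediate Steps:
Y(X, D) = 148/9 (Y(X, D) = (1/9)*148 = 148/9)
Y(-95, 166) - (-10642 + 1/8890)*((7 - 1*(-3))*1812 + 20113) = 148/9 - (-10642 + 1/8890)*((7 - 1*(-3))*1812 + 20113) = 148/9 - (-10642 + 1/8890)*((7 + 3)*1812 + 20113) = 148/9 - (-94607379)*(10*1812 + 20113)/8890 = 148/9 - (-94607379)*(18120 + 20113)/8890 = 148/9 - (-94607379)*38233/8890 = 148/9 - 1*(-3617123921307/8890) = 148/9 + 3617123921307/8890 = 32554116607483/80010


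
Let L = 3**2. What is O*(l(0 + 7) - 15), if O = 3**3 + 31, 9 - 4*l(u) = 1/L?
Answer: -6670/9 ≈ -741.11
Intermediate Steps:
L = 9
l(u) = 20/9 (l(u) = 9/4 - 1/4/9 = 9/4 - 1/4*1/9 = 9/4 - 1/36 = 20/9)
O = 58 (O = 27 + 31 = 58)
O*(l(0 + 7) - 15) = 58*(20/9 - 15) = 58*(-115/9) = -6670/9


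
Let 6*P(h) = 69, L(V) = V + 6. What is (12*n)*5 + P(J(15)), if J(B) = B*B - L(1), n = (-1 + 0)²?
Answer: 143/2 ≈ 71.500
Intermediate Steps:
n = 1 (n = (-1)² = 1)
L(V) = 6 + V
J(B) = -7 + B² (J(B) = B*B - (6 + 1) = B² - 1*7 = B² - 7 = -7 + B²)
P(h) = 23/2 (P(h) = (⅙)*69 = 23/2)
(12*n)*5 + P(J(15)) = (12*1)*5 + 23/2 = 12*5 + 23/2 = 60 + 23/2 = 143/2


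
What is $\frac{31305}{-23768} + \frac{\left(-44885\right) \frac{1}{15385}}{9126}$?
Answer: $- \frac{439639870723}{333711062568} \approx -1.3174$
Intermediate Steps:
$\frac{31305}{-23768} + \frac{\left(-44885\right) \frac{1}{15385}}{9126} = 31305 \left(- \frac{1}{23768}\right) + \left(-44885\right) \frac{1}{15385} \cdot \frac{1}{9126} = - \frac{31305}{23768} - \frac{8977}{28080702} = - \frac{439639870723}{333711062568}$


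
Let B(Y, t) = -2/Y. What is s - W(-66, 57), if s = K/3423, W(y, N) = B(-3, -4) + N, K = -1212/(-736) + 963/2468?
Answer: -22409401255/388606344 ≈ -57.666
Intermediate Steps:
K = 231249/113528 (K = -1212*(-1/736) + 963*(1/2468) = 303/184 + 963/2468 = 231249/113528 ≈ 2.0369)
W(y, N) = ⅔ + N (W(y, N) = -2/(-3) + N = -2*(-⅓) + N = ⅔ + N)
s = 77083/129535448 (s = (231249/113528)/3423 = (231249/113528)*(1/3423) = 77083/129535448 ≈ 0.00059507)
s - W(-66, 57) = 77083/129535448 - (⅔ + 57) = 77083/129535448 - 1*173/3 = 77083/129535448 - 173/3 = -22409401255/388606344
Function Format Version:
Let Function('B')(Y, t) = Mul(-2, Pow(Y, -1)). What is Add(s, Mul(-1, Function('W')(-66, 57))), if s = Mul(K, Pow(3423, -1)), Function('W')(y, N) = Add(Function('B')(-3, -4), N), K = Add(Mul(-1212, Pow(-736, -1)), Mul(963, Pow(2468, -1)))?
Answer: Rational(-22409401255, 388606344) ≈ -57.666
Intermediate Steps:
K = Rational(231249, 113528) (K = Add(Mul(-1212, Rational(-1, 736)), Mul(963, Rational(1, 2468))) = Add(Rational(303, 184), Rational(963, 2468)) = Rational(231249, 113528) ≈ 2.0369)
Function('W')(y, N) = Add(Rational(2, 3), N) (Function('W')(y, N) = Add(Mul(-2, Pow(-3, -1)), N) = Add(Mul(-2, Rational(-1, 3)), N) = Add(Rational(2, 3), N))
s = Rational(77083, 129535448) (s = Mul(Rational(231249, 113528), Pow(3423, -1)) = Mul(Rational(231249, 113528), Rational(1, 3423)) = Rational(77083, 129535448) ≈ 0.00059507)
Add(s, Mul(-1, Function('W')(-66, 57))) = Add(Rational(77083, 129535448), Mul(-1, Add(Rational(2, 3), 57))) = Add(Rational(77083, 129535448), Mul(-1, Rational(173, 3))) = Add(Rational(77083, 129535448), Rational(-173, 3)) = Rational(-22409401255, 388606344)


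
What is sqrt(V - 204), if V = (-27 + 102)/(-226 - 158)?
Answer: I*sqrt(52274)/16 ≈ 14.29*I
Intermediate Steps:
V = -25/128 (V = 75/(-384) = 75*(-1/384) = -25/128 ≈ -0.19531)
sqrt(V - 204) = sqrt(-25/128 - 204) = sqrt(-26137/128) = I*sqrt(52274)/16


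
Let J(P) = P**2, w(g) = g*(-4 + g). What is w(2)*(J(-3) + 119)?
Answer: -512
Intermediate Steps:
w(2)*(J(-3) + 119) = (2*(-4 + 2))*((-3)**2 + 119) = (2*(-2))*(9 + 119) = -4*128 = -512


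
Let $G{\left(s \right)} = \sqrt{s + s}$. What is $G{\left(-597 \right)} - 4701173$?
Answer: $-4701173 + i \sqrt{1194} \approx -4.7012 \cdot 10^{6} + 34.554 i$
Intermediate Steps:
$G{\left(s \right)} = \sqrt{2} \sqrt{s}$ ($G{\left(s \right)} = \sqrt{2 s} = \sqrt{2} \sqrt{s}$)
$G{\left(-597 \right)} - 4701173 = \sqrt{2} \sqrt{-597} - 4701173 = \sqrt{2} i \sqrt{597} - 4701173 = i \sqrt{1194} - 4701173 = -4701173 + i \sqrt{1194}$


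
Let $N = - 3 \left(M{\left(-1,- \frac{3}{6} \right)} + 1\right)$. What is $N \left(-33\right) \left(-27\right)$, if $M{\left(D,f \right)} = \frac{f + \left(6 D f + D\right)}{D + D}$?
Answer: $- \frac{2673}{4} \approx -668.25$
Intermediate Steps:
$M{\left(D,f \right)} = \frac{D + f + 6 D f}{2 D}$ ($M{\left(D,f \right)} = \frac{f + \left(6 D f + D\right)}{2 D} = \left(f + \left(D + 6 D f\right)\right) \frac{1}{2 D} = \left(D + f + 6 D f\right) \frac{1}{2 D} = \frac{D + f + 6 D f}{2 D}$)
$N = - \frac{3}{4}$ ($N = - 3 \left(\frac{- \frac{3}{6} - \left(1 + 6 \left(- \frac{3}{6}\right)\right)}{2 \left(-1\right)} + 1\right) = - 3 \left(\frac{1}{2} \left(-1\right) \left(\left(-3\right) \frac{1}{6} - \left(1 + 6 \left(\left(-3\right) \frac{1}{6}\right)\right)\right) + 1\right) = - 3 \left(\frac{1}{2} \left(-1\right) \left(- \frac{1}{2} - \left(1 + 6 \left(- \frac{1}{2}\right)\right)\right) + 1\right) = - 3 \left(\frac{1}{2} \left(-1\right) \left(- \frac{1}{2} - \left(1 - 3\right)\right) + 1\right) = - 3 \left(\frac{1}{2} \left(-1\right) \left(- \frac{1}{2} - -2\right) + 1\right) = - 3 \left(\frac{1}{2} \left(-1\right) \left(- \frac{1}{2} + 2\right) + 1\right) = - 3 \left(\frac{1}{2} \left(-1\right) \frac{3}{2} + 1\right) = - 3 \left(- \frac{3}{4} + 1\right) = \left(-3\right) \frac{1}{4} = - \frac{3}{4} \approx -0.75$)
$N \left(-33\right) \left(-27\right) = \left(- \frac{3}{4}\right) \left(-33\right) \left(-27\right) = \frac{99}{4} \left(-27\right) = - \frac{2673}{4}$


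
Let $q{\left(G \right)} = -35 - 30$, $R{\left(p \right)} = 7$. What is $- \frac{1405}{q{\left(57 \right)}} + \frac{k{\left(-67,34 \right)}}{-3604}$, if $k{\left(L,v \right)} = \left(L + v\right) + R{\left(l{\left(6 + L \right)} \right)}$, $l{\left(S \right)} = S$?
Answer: $\frac{506531}{23426} \approx 21.623$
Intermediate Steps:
$q{\left(G \right)} = -65$ ($q{\left(G \right)} = -35 - 30 = -65$)
$k{\left(L,v \right)} = 7 + L + v$ ($k{\left(L,v \right)} = \left(L + v\right) + 7 = 7 + L + v$)
$- \frac{1405}{q{\left(57 \right)}} + \frac{k{\left(-67,34 \right)}}{-3604} = - \frac{1405}{-65} + \frac{7 - 67 + 34}{-3604} = \left(-1405\right) \left(- \frac{1}{65}\right) - - \frac{13}{1802} = \frac{281}{13} + \frac{13}{1802} = \frac{506531}{23426}$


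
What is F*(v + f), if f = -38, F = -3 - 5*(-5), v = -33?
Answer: -1562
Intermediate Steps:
F = 22 (F = -3 + 25 = 22)
F*(v + f) = 22*(-33 - 38) = 22*(-71) = -1562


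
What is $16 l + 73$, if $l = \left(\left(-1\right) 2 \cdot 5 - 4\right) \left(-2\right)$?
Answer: $521$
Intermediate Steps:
$l = 28$ ($l = \left(\left(-2\right) 5 - 4\right) \left(-2\right) = \left(-10 - 4\right) \left(-2\right) = \left(-14\right) \left(-2\right) = 28$)
$16 l + 73 = 16 \cdot 28 + 73 = 448 + 73 = 521$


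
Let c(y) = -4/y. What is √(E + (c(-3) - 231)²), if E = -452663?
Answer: 7*I*√73454/3 ≈ 632.39*I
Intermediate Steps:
√(E + (c(-3) - 231)²) = √(-452663 + (-4/(-3) - 231)²) = √(-452663 + (-4*(-⅓) - 231)²) = √(-452663 + (4/3 - 231)²) = √(-452663 + (-689/3)²) = √(-452663 + 474721/9) = √(-3599246/9) = 7*I*√73454/3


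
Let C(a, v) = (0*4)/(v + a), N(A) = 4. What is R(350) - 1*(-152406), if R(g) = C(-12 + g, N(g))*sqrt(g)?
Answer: 152406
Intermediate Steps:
C(a, v) = 0 (C(a, v) = 0/(a + v) = 0)
R(g) = 0 (R(g) = 0*sqrt(g) = 0)
R(350) - 1*(-152406) = 0 - 1*(-152406) = 0 + 152406 = 152406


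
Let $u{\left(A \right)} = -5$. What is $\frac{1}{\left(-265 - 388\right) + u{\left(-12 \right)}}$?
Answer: $- \frac{1}{658} \approx -0.0015198$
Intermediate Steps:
$\frac{1}{\left(-265 - 388\right) + u{\left(-12 \right)}} = \frac{1}{\left(-265 - 388\right) - 5} = \frac{1}{-653 - 5} = \frac{1}{-658} = - \frac{1}{658}$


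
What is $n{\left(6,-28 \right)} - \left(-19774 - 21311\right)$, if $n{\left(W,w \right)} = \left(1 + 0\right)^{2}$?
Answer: $41086$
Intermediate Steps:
$n{\left(W,w \right)} = 1$ ($n{\left(W,w \right)} = 1^{2} = 1$)
$n{\left(6,-28 \right)} - \left(-19774 - 21311\right) = 1 - \left(-19774 - 21311\right) = 1 - -41085 = 1 + 41085 = 41086$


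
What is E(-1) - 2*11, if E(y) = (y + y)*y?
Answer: -20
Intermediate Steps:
E(y) = 2*y**2 (E(y) = (2*y)*y = 2*y**2)
E(-1) - 2*11 = 2*(-1)**2 - 2*11 = 2*1 - 22 = 2 - 22 = -20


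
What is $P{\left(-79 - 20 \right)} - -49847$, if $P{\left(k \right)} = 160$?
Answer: $50007$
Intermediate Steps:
$P{\left(-79 - 20 \right)} - -49847 = 160 - -49847 = 160 + 49847 = 50007$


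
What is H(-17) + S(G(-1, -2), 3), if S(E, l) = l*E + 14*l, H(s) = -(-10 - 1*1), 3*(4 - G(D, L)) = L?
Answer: 67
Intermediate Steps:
G(D, L) = 4 - L/3
H(s) = 11 (H(s) = -(-10 - 1) = -1*(-11) = 11)
S(E, l) = 14*l + E*l (S(E, l) = E*l + 14*l = 14*l + E*l)
H(-17) + S(G(-1, -2), 3) = 11 + 3*(14 + (4 - 1/3*(-2))) = 11 + 3*(14 + (4 + 2/3)) = 11 + 3*(14 + 14/3) = 11 + 3*(56/3) = 11 + 56 = 67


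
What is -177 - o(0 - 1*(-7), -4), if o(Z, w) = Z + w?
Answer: -180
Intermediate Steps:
-177 - o(0 - 1*(-7), -4) = -177 - ((0 - 1*(-7)) - 4) = -177 - ((0 + 7) - 4) = -177 - (7 - 4) = -177 - 1*3 = -177 - 3 = -180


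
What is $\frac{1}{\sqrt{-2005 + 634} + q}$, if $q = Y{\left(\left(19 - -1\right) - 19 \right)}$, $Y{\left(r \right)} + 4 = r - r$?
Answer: $- \frac{4}{1387} - \frac{i \sqrt{1371}}{1387} \approx -0.0028839 - 0.026696 i$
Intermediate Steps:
$Y{\left(r \right)} = -4$ ($Y{\left(r \right)} = -4 + \left(r - r\right) = -4 + 0 = -4$)
$q = -4$
$\frac{1}{\sqrt{-2005 + 634} + q} = \frac{1}{\sqrt{-2005 + 634} - 4} = \frac{1}{\sqrt{-1371} - 4} = \frac{1}{i \sqrt{1371} - 4} = \frac{1}{-4 + i \sqrt{1371}}$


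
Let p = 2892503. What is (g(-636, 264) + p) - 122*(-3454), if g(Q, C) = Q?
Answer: 3313255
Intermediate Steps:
(g(-636, 264) + p) - 122*(-3454) = (-636 + 2892503) - 122*(-3454) = 2891867 + 421388 = 3313255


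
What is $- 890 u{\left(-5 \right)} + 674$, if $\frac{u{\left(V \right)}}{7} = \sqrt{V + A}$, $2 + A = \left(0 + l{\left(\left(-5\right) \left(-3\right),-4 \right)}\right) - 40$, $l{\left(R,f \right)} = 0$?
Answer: $674 - 6230 i \sqrt{47} \approx 674.0 - 42711.0 i$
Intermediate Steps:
$A = -42$ ($A = -2 + \left(\left(0 + 0\right) - 40\right) = -2 + \left(0 - 40\right) = -2 - 40 = -42$)
$u{\left(V \right)} = 7 \sqrt{-42 + V}$ ($u{\left(V \right)} = 7 \sqrt{V - 42} = 7 \sqrt{-42 + V}$)
$- 890 u{\left(-5 \right)} + 674 = - 890 \cdot 7 \sqrt{-42 - 5} + 674 = - 890 \cdot 7 \sqrt{-47} + 674 = - 890 \cdot 7 i \sqrt{47} + 674 = - 6230 i \sqrt{47} + 674 = 674 - 6230 i \sqrt{47}$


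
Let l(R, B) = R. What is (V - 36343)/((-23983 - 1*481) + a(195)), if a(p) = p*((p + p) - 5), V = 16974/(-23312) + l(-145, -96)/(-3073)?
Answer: -1301790237015/1812829740568 ≈ -0.71810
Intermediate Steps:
V = -24390431/35818888 (V = 16974/(-23312) - 145/(-3073) = 16974*(-1/23312) - 145*(-1/3073) = -8487/11656 + 145/3073 = -24390431/35818888 ≈ -0.68094)
a(p) = p*(-5 + 2*p) (a(p) = p*(2*p - 5) = p*(-5 + 2*p))
(V - 36343)/((-23983 - 1*481) + a(195)) = (-24390431/35818888 - 36343)/((-23983 - 1*481) + 195*(-5 + 2*195)) = -1301790237015/(35818888*((-23983 - 481) + 195*(-5 + 390))) = -1301790237015/(35818888*(-24464 + 195*385)) = -1301790237015/(35818888*(-24464 + 75075)) = -1301790237015/35818888/50611 = -1301790237015/35818888*1/50611 = -1301790237015/1812829740568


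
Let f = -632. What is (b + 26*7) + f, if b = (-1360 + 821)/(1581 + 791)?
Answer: -1067939/2372 ≈ -450.23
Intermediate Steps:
b = -539/2372 ≈ -0.22723
(b + 26*7) + f = (-539/2372 + 26*7) - 632 = (-539/2372 + 182) - 632 = 431165/2372 - 632 = -1067939/2372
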